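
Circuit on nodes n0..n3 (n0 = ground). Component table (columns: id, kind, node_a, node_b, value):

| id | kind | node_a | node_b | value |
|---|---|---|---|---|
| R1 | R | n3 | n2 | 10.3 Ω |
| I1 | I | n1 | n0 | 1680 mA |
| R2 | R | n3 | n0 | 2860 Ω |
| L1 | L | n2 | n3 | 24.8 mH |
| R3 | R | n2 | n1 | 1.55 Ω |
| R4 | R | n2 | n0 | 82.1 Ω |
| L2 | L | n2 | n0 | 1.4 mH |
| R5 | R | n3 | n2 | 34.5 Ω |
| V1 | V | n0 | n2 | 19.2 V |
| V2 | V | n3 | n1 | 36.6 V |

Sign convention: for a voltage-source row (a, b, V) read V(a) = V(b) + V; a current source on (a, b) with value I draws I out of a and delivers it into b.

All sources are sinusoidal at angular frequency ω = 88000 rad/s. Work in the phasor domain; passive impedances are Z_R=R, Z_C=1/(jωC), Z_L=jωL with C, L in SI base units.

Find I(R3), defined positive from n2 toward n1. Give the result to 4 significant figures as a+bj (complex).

5.268-0.01089j A

Apply KCL at each of the 3 non-ground nodes and solve the resulting linear system.
Node n1: branches {I1, R3, V2} → V_1 = -27.37+0.01689j
Node n2: branches {R1, L1, R3, R4, L2, R5, V1} → V_2 = -19.20+0.000j
Node n3: branches {R1, R2, L1, R5, V2} → V_3 = 9.235+0.01689j
Source currents: i(V1)=1.449+0.1559j, i(V2)=-3.588+0.01089j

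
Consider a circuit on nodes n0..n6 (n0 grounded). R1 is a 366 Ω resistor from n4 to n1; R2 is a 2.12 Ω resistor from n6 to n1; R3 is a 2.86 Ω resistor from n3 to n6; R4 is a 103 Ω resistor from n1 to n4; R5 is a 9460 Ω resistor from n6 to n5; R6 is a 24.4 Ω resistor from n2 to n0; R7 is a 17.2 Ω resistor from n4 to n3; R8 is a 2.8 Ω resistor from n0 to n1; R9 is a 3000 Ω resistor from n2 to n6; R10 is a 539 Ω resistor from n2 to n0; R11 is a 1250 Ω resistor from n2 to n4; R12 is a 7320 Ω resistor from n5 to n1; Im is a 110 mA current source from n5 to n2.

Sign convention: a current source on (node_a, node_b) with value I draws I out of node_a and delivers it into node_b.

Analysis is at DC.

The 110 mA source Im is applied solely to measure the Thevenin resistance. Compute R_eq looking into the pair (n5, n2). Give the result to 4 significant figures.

Apply KCL at each of the 6 non-ground nodes and solve the resulting linear system.
Node n1: branches {R1, R2, R4, R8, R12} → V_1 = -0.2990
Node n2: branches {R6, R9, R10, R11, Im} → V_2 = 2.492
Node n3: branches {R3, R7} → V_3 = -0.3850
Node n4: branches {R1, R4, R7, R11} → V_4 = -0.3377
Node n5: branches {R5, R12, Im} → V_5 = -454.3
Node n6: branches {R2, R3, R5, R9} → V_6 = -0.3928

R_eq = 4153. Ω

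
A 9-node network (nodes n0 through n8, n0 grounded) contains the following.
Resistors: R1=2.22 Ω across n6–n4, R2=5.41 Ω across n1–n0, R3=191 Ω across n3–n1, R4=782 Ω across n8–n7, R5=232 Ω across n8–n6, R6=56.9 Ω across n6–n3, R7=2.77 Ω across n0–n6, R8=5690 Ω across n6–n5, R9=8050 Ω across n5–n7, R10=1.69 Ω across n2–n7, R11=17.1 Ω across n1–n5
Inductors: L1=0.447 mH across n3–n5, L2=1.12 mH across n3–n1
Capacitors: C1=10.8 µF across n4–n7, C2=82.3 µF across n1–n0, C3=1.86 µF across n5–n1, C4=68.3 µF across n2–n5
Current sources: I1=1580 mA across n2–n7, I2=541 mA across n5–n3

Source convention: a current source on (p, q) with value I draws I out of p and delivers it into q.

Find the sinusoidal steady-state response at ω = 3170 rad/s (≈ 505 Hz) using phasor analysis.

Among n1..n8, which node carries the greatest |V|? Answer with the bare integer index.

7

MNA unknowns: 8 node voltages V₁..V_8
R1: Y=0.4505+0.000j on G[6,4]
R2: Y=0.1848+0.000j on G[1,0]
L1: Y=0.000-0.7057j on G[3,5]
R3: Y=0.005236+0.000j on G[3,1]
R4: Y=0.001279+0.000j on G[8,7]
C1: Y=0.000+0.03424j on G[4,7]
I1: z[2]−=1.58, z[7]+=1.58
R5: Y=0.004310+0.000j on G[8,6]
R6: Y=0.01757+0.000j on G[6,3]
C2: Y=0.000+0.2609j on G[1,0]
C3: Y=0.000+0.005896j on G[5,1]
R7: Y=0.3610+0.000j on G[0,6]
R8: Y=0.0001757+0.000j on G[6,5]
R9: Y=0.0001242+0.000j on G[5,7]
R10: Y=0.5917+0.000j on G[2,7]
L2: Y=0.000-0.2817j on G[3,1]
C4: Y=0.000+0.2165j on G[2,5]
R11: Y=0.05848+0.000j on G[1,5]
I2: z[5]−=0.541, z[3]+=0.541
solve → V1=-0.2159-0.008519j, V2=-0.5059-0.7988j, V3=-0.2191-0.1640j, V4=0.1964+0.3043j, V5=-0.2112-1.001j, V6=0.1044+0.1604j, V7=2.090-0.9067j, V8=0.5588-0.08378j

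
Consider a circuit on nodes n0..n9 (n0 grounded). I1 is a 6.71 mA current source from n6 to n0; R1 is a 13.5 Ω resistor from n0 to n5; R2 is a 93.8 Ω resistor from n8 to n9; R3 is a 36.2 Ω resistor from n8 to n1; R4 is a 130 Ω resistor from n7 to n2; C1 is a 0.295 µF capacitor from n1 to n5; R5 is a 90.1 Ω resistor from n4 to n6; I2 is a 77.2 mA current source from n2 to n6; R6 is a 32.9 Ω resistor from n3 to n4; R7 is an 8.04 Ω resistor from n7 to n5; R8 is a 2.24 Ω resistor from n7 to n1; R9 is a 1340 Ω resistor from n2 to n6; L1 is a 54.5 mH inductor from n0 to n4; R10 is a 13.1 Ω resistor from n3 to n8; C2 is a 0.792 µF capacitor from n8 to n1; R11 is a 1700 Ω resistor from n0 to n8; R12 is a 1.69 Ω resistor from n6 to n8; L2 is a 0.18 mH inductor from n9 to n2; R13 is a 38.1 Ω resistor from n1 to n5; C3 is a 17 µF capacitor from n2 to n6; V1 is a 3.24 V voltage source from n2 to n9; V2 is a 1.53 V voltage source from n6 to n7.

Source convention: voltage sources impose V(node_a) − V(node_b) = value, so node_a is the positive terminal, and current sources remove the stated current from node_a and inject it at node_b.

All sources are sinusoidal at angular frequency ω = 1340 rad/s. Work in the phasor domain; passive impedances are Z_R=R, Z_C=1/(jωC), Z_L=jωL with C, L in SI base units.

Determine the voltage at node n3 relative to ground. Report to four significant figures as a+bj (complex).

0.9958+0.3628j V

Element admittances at ω=1340 rad/s:
  I1: injects 0.00671 A into n0 (from n6)
  Y(R1) = 0.07407+0.000j S between n0,n5
  Y(R2) = 0.01066+0.000j S between n8,n9
  Y(R3) = 0.02762+0.000j S between n8,n1
  Y(R4) = 0.007692+0.000j S between n7,n2
  Y(C1) = 0.000+0.0003953j S between n1,n5
  Y(R5) = 0.01110+0.000j S between n4,n6
  I2: injects 0.0772 A into n6 (from n2)
  Y(R6) = 0.03040+0.000j S between n3,n4
  Y(R7) = 0.1244+0.000j S between n7,n5
  Y(R8) = 0.4464+0.000j S between n7,n1
  Y(R9) = 0.0007463+0.000j S between n2,n6
  Y(L1) = 0.000-0.01369j S between n0,n4
  Y(R10) = 0.07634+0.000j S between n3,n8
  Y(C2) = 0.000+0.001061j S between n8,n1
  Y(R11) = 0.0005882+0.000j S between n0,n8
  Y(R12) = 0.5917+0.000j S between n6,n8
  Y(L2) = 0.000-4.146j S between n9,n2
  Y(R13) = 0.02625+0.000j S between n1,n5
  Y(C3) = 0.000+0.02278j S between n2,n6
  V1: constraint V(n2)−V(n9) = 3.24
  V2: constraint V(n6)−V(n7) = 1.53
Assemble and solve the 11×11 MNA system:
  V(n1)=-0.2469+0.2319j  V(n2)=-0.0002578+1.682j  V(n3)=0.9958+0.3628j  V(n4)=0.8499+0.6081j  V(n5)=-0.2114+0.1550j  V(n6)=1.201+0.2312j  V(n7)=-0.3295+0.2312j  V(n8)=1.054+0.2652j  V(n9)=-3.240+1.682j
  i(V1)=-0.04578+13.45j  i(V2)=-0.05409-0.001982j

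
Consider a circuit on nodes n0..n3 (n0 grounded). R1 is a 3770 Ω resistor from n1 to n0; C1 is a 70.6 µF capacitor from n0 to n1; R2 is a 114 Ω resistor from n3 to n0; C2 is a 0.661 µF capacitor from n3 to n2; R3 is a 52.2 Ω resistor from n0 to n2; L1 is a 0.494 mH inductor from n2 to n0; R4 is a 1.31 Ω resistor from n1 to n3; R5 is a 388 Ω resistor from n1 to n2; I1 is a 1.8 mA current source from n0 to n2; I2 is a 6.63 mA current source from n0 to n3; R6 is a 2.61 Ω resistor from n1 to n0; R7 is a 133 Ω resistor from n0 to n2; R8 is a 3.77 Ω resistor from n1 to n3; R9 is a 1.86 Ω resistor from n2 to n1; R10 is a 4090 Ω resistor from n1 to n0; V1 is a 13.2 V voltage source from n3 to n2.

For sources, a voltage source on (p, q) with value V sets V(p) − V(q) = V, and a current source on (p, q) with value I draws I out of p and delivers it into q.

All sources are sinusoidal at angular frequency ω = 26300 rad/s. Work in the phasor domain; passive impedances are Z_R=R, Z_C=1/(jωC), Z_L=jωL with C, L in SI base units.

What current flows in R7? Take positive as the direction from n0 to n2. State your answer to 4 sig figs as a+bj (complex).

0.06621+0.004650j A

Apply KCL at each of the 3 non-ground nodes and solve the resulting linear system.
Node n1: branches {R1, C1, R4, R5, R6, R8, R9, R10} → V_1 = -0.3118-0.2004j
Node n2: branches {C2, R3, L1, R5, I1, R7, R9, V1} → V_2 = -8.806-0.6184j
Node n3: branches {R2, C2, R4, I2, R8, V1} → V_3 = 4.394-0.6184j
Source currents: i(V1)=-4.873+0.2060j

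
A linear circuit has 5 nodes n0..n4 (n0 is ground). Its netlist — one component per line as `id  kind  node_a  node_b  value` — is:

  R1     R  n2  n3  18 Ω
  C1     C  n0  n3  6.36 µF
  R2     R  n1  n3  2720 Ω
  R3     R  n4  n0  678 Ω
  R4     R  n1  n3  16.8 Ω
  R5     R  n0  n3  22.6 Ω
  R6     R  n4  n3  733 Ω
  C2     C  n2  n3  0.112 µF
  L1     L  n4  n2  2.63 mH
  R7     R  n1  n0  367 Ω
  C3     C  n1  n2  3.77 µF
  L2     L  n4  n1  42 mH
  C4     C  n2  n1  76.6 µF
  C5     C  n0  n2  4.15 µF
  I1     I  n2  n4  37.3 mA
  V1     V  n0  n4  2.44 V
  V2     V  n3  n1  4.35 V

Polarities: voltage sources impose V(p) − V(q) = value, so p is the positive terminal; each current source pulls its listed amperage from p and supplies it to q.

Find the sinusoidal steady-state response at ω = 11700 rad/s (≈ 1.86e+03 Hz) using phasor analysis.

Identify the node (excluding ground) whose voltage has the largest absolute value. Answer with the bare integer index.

Element admittances at ω=11700 rad/s:
  Y(R1) = 0.05556+0.000j S between n2,n3
  Y(C1) = 0.000+0.07441j S between n0,n3
  Y(R2) = 0.0003676+0.000j S between n1,n3
  Y(R3) = 0.001475+0.000j S between n4,n0
  Y(R4) = 0.05952+0.000j S between n1,n3
  Y(R5) = 0.04425+0.000j S between n0,n3
  Y(R6) = 0.001364+0.000j S between n4,n3
  Y(C2) = 0.000+0.001310j S between n2,n3
  Y(L1) = 0.000-0.03250j S between n4,n2
  Y(R7) = 0.002725+0.000j S between n1,n0
  Y(C3) = 0.000+0.04411j S between n1,n2
  Y(L2) = 0.000-0.002035j S between n4,n1
  Y(C4) = 0.000+0.8962j S between n2,n1
  Y(C5) = 0.000+0.04856j S between n0,n2
  I1: injects 0.0373 A into n4 (from n2)
  V1: constraint V(n0)−V(n4) = 2.44
  V2: constraint V(n3)−V(n1) = 4.35
Assemble and solve the 6×6 MNA system:
  V(n1)=-3.261+0.9607j  V(n2)=-3.105+0.7403j  V(n3)=1.089+0.9607j  V(n4)=-2.440+0.000j
  i(V1)=-0.07173-0.02458j  i(V2)=-0.4747-0.1426j

1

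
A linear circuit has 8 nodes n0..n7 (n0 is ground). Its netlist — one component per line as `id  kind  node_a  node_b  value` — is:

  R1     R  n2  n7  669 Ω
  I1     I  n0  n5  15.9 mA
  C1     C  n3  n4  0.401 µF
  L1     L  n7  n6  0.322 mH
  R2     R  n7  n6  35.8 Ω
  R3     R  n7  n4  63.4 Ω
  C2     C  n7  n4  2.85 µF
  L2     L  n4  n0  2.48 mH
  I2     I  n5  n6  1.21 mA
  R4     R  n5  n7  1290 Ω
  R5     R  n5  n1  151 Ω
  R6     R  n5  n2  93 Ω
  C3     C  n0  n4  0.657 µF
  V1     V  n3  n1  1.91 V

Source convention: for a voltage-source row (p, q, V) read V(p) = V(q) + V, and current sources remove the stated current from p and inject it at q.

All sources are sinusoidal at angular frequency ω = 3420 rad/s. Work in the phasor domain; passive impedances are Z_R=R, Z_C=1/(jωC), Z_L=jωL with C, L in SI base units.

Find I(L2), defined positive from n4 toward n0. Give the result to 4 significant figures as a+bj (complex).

Apply KCL at each of the 7 non-ground nodes and solve the resulting linear system.
Node n1: branches {R5, V1} → V_1 = 3.060-4.731j
Node n2: branches {R1, R6} → V_2 = 3.600-3.303j
Node n3: branches {C1, V1} → V_3 = 4.970-4.731j
Node n4: branches {C1, R3, C2, L2, C3} → V_4 = 0.000+0.1375j
Node n5: branches {I1, I2, R4, R5, R6} → V_5 = 4.068-3.702j
Node n6: branches {L1, R2, I2} → V_6 = 0.2299-0.4354j
Node n7: branches {R1, L1, R2, R3, C2, R4} → V_7 = 0.2299-0.4367j
Source currents: i(V1)=-0.006677-0.006816j

0.01621+0.000j A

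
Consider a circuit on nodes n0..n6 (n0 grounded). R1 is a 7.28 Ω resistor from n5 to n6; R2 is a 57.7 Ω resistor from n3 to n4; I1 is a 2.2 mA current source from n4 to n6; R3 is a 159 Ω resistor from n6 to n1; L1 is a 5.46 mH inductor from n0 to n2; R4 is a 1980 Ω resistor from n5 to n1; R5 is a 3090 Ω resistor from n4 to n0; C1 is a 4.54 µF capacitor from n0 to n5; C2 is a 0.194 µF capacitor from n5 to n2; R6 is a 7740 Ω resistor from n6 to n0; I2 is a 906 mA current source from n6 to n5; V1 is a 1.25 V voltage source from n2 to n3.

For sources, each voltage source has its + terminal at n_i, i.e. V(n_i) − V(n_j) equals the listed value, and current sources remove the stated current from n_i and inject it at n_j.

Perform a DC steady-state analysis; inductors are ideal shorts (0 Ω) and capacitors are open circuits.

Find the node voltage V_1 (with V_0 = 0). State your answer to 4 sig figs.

17.52 V

Element admittances at DC:
  Y(R1) = 0.1374 S between n5,n6
  Y(R2) = 0.01733 S between n3,n4
  I1: injects 0.0022 A into n6 (from n4)
  Y(R3) = 0.006289 S between n6,n1
  L1: short n0↔n2 (DC inductor)
  Y(R4) = 0.0005051 S between n5,n1
  Y(R5) = 0.0003236 S between n4,n0
  Y(C1) = 0.000 S between n0,n5
  Y(C2) = 0.000 S between n5,n2
  Y(R6) = 0.0001292 S between n6,n0
  I2: injects 0.906 A into n5 (from n6)
  V1: constraint V(n2)−V(n3) = 1.25
Assemble and solve the 8×8 MNA system:
  V(n1)=17.52  V(n2)=0.000  V(n3)=-1.250  V(n4)=-1.352  V(n5)=23.60  V(n6)=17.03
  i(L1)=0.001763  i(V1)=0.001763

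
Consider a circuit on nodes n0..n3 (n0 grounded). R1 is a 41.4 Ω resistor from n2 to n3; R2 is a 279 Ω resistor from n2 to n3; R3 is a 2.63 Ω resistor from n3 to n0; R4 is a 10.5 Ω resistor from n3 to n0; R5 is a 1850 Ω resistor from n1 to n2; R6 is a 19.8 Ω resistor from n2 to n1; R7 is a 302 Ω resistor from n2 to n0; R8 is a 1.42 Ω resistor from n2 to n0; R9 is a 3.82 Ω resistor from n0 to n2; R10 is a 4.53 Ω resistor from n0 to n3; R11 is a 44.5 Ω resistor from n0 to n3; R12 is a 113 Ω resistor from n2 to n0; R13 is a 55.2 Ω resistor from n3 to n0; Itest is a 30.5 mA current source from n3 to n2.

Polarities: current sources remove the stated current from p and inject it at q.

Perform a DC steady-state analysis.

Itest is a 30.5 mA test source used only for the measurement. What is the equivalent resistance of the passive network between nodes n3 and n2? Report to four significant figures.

MNA unknowns: 3 node voltages V₁..V_3
R1: Y=0.02415 on G[2,3]
R2: Y=0.003584 on G[2,3]
R3: Y=0.3802 on G[3,0]
R4: Y=0.09524 on G[3,0]
R5: Y=0.0005405 on G[1,2]
R6: Y=0.05051 on G[2,1]
R7: Y=0.003311 on G[2,0]
R8: Y=0.7042 on G[2,0]
R9: Y=0.2618 on G[0,2]
R10: Y=0.2208 on G[0,3]
R11: Y=0.02247 on G[0,3]
R12: Y=0.008850 on G[2,0]
R13: Y=0.01812 on G[3,0]
Itest: z[3]−=0.0305, z[2]+=0.0305
solve → V1=0.02925, V2=0.02925, V3=-0.03883

R_eq = 2.232 Ω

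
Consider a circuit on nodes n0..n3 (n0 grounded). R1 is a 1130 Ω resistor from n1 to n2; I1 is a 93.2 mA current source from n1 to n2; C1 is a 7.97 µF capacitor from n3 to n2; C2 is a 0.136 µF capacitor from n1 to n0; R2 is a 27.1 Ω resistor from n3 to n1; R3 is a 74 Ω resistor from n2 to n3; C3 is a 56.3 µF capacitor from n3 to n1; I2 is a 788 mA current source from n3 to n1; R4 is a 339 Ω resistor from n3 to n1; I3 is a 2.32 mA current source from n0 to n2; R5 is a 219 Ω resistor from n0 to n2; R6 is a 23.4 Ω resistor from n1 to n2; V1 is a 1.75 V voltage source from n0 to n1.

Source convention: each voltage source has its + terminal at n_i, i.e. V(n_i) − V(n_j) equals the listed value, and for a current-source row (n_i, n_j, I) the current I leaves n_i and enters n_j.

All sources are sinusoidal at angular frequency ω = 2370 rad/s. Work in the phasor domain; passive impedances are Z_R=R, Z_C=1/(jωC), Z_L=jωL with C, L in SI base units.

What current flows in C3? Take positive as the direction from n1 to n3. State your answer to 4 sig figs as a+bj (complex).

Apply KCL at each of the 3 non-ground nodes and solve the resulting linear system.
Node n1: branches {R1, I1, C2, R2, C3, I2, R4, R6, V1} → V_1 = -1.750+0.000j
Node n2: branches {R1, I1, C1, R3, I3, R5, R6} → V_2 = -1.692+0.5214j
Node n3: branches {C1, R2, R3, C3, I2, R4} → V_3 = -3.335+4.677j
Source currents: i(V1)=-0.01005+0.001817j

0.6241+0.2115j A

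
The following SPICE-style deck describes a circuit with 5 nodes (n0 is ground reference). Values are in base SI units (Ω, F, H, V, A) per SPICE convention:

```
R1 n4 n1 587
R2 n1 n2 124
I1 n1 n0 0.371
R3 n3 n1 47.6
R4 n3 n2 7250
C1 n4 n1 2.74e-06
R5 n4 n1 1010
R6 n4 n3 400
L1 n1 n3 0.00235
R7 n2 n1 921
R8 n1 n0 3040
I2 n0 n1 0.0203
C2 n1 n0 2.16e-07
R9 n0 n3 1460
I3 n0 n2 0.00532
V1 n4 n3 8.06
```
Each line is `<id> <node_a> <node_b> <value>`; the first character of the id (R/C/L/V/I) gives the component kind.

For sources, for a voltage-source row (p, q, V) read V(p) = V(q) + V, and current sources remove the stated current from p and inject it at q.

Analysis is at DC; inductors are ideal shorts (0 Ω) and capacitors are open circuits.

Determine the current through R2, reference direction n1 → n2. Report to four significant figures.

MNA unknowns: 4 node voltages V₁..V_4 plus 2 source currents (L1, V1)
R1: Y=0.001704 on G[4,1]
R2: Y=0.008065 on G[1,2]
I1: z[1]−=0.371, z[0]+=0.371
R3: Y=0.02101 on G[3,1]
R4: Y=0.0001379 on G[3,2]
C1: Y=0.000 on G[4,1]
R5: Y=0.0009901 on G[4,1]
R6: Y=0.002500 on G[4,3]
L1: row V1−V3=0, i_L1 at 1,3
R7: Y=0.001086 on G[2,1]
R8: Y=0.0003289 on G[1,0]
I2: z[0]−=0.0203, z[1]+=0.0203
C2: Y=0.000 on G[1,0]
R9: Y=0.0006849 on G[0,3]
I3: z[0]−=0.00532, z[2]+=0.00532
V1: row V4−V3=8.06, i_V1 at 4,3
solve → V1=-340.7, V2=-340.1, V3=-340.7, V4=-332.6
aux → i_L1=-0.2117, i_V1=-0.04186

-0.004619 A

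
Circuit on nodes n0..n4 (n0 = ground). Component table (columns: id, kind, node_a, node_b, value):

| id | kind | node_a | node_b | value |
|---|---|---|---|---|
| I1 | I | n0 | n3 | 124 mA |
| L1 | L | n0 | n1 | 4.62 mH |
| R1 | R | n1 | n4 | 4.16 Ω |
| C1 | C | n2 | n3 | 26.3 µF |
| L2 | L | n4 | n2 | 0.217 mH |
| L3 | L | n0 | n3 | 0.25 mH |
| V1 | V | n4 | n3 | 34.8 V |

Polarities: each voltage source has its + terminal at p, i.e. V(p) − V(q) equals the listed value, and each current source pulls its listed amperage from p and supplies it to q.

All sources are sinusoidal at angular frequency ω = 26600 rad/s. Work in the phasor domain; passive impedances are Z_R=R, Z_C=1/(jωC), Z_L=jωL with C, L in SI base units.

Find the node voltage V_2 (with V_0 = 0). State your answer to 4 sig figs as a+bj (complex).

-13.24+0.7250j V

Apply KCL at each of the 4 non-ground nodes and solve the resulting linear system.
Node n1: branches {L1, R1} → V_1 = 32.95+1.841j
Node n2: branches {C1, L2} → V_2 = -13.24+0.7250j
Node n3: branches {I1, C1, L3, V1} → V_3 = -1.783+0.7250j
Node n4: branches {R1, L2, V1} → V_4 = 33.02+0.7250j
Source currents: i(V1)=-0.01498+8.281j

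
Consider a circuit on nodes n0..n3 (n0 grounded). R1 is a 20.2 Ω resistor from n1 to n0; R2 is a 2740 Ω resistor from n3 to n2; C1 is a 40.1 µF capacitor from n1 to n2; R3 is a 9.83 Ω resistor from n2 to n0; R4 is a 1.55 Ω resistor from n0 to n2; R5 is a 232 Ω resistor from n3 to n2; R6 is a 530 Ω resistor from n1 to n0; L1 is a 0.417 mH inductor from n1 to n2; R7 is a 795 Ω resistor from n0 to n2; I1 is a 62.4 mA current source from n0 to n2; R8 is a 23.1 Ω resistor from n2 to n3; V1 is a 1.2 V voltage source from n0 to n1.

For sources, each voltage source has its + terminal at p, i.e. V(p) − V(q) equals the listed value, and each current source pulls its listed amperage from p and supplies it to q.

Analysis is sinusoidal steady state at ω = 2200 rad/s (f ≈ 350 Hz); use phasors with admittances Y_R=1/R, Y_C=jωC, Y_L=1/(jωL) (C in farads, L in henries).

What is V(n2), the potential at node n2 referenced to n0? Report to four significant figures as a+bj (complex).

Element admittances at ω=2200 rad/s:
  Y(R1) = 0.04950+0.000j S between n1,n0
  Y(R2) = 0.0003650+0.000j S between n3,n2
  Y(C1) = 0.000+0.08822j S between n1,n2
  Y(R3) = 0.1017+0.000j S between n2,n0
  Y(R4) = 0.6452+0.000j S between n0,n2
  Y(R5) = 0.004310+0.000j S between n3,n2
  Y(R6) = 0.001887+0.000j S between n1,n0
  Y(L1) = 0.000-1.090j S between n1,n2
  Y(R7) = 0.001258+0.000j S between n0,n2
  I1: injects 0.0624 A into n2 (from n0)
  Y(R8) = 0.04329+0.000j S between n2,n3
  V1: constraint V(n0)−V(n1) = 1.2
Assemble and solve the 4×4 MNA system:
  V(n1)=-1.200+0.000j  V(n2)=-0.7405+0.6153j  V(n3)=-0.7405+0.6153j
  i(V1)=-0.6781+0.4603j

-0.7405+0.6153j V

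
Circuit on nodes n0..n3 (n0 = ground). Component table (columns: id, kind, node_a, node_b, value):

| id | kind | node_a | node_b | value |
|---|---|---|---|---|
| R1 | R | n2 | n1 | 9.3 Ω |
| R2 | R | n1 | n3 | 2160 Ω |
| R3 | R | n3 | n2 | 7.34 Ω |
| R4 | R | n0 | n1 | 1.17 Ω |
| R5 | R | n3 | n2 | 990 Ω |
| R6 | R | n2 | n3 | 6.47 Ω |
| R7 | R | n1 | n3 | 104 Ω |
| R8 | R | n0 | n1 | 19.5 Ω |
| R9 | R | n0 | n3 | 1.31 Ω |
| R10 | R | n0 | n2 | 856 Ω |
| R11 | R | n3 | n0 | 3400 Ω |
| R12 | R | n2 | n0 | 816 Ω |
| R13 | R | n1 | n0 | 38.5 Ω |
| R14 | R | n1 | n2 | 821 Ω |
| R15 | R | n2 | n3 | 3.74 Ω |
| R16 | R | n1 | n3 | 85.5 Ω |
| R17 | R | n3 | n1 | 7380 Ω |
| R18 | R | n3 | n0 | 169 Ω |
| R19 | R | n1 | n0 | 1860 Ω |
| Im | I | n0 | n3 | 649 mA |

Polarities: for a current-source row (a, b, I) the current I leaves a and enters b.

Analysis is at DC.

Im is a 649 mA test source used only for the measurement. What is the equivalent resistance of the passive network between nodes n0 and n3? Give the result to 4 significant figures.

Apply KCL at each of the 3 non-ground nodes and solve the resulting linear system.
Node n1: branches {R1, R2, R4, R7, R8, R13, R14, R16, R17, R19} → V_1 = 0.08017
Node n2: branches {R1, R3, R5, R6, R10, R12, R14, R15} → V_2 = 0.6338
Node n3: branches {R2, R3, R5, R6, R7, R9, R11, R15, R16, R17, R18, Im} → V_3 = 0.7442

R_eq = 1.147 Ω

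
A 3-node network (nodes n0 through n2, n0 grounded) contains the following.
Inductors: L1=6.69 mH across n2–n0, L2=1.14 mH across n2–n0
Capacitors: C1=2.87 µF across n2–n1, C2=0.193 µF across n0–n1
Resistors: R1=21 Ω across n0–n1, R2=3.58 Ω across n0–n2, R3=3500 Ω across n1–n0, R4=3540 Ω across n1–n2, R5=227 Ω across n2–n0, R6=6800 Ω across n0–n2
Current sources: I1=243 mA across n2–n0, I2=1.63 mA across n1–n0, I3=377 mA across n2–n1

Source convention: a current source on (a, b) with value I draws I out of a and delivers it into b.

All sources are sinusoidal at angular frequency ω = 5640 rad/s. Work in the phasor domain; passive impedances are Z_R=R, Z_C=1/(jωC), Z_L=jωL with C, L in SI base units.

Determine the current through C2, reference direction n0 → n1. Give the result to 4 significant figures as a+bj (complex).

Apply KCL at each of the 2 non-ground nodes and solve the resulting linear system.
Node n1: branches {C1, R1, R3, R4, C2, I2, I3} → V_1 = 6.888-3.032j
Node n2: branches {L1, C1, R2, L2, I1, R4, R5, R6, I3} → V_2 = -1.663-0.5812j

-0.003300-0.007498j A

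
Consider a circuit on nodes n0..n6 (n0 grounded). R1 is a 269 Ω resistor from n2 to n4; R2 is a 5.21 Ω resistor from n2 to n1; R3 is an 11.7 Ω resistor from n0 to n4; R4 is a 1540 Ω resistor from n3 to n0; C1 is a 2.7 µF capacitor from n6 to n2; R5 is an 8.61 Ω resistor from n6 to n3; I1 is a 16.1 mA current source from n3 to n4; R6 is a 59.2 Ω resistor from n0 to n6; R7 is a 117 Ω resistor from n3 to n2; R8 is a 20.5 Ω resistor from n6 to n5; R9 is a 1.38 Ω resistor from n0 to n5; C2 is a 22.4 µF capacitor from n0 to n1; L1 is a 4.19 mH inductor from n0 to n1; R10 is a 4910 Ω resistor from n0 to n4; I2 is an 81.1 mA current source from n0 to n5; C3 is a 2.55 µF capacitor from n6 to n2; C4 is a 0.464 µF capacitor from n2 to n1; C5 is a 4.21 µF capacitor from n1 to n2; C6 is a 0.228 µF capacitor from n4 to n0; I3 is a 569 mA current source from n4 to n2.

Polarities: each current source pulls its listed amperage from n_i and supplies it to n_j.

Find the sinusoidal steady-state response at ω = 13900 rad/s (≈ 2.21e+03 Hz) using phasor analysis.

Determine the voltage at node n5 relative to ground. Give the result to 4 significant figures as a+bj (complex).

0.2261-0.009527j V

MNA unknowns: 6 node voltages V₁..V_6
R1: Y=0.003717+0.000j on G[2,4]
R2: Y=0.1919+0.000j on G[2,1]
R3: Y=0.08547+0.000j on G[0,4]
R4: Y=0.0006494+0.000j on G[3,0]
C1: Y=0.000+0.03753j on G[6,2]
R5: Y=0.1161+0.000j on G[6,3]
I1: z[3]−=0.0161, z[4]+=0.0161
R6: Y=0.01689+0.000j on G[0,6]
R7: Y=0.008547+0.000j on G[3,2]
R8: Y=0.04878+0.000j on G[6,5]
R9: Y=0.7246+0.000j on G[0,5]
C2: Y=0.000+0.3114j on G[0,1]
L1: Y=0.000-0.01717j on G[0,1]
R10: Y=0.0002037+0.000j on G[0,4]
I2: z[0]−=0.0811, z[5]+=0.0811
C3: Y=0.000+0.03545j on G[6,2]
C4: Y=0.000+0.006450j on G[2,1]
C5: Y=0.000+0.05852j on G[1,2]
C6: Y=0.000+0.003169j on G[4,0]
I3: z[4]−=0.569, z[2]+=0.569
solve → V1=0.05901-1.382j, V2=1.986-1.944j, V3=1.789-0.2725j, V4=-6.098+0.1354j, V5=0.2261-0.009527j, V6=1.923-0.1510j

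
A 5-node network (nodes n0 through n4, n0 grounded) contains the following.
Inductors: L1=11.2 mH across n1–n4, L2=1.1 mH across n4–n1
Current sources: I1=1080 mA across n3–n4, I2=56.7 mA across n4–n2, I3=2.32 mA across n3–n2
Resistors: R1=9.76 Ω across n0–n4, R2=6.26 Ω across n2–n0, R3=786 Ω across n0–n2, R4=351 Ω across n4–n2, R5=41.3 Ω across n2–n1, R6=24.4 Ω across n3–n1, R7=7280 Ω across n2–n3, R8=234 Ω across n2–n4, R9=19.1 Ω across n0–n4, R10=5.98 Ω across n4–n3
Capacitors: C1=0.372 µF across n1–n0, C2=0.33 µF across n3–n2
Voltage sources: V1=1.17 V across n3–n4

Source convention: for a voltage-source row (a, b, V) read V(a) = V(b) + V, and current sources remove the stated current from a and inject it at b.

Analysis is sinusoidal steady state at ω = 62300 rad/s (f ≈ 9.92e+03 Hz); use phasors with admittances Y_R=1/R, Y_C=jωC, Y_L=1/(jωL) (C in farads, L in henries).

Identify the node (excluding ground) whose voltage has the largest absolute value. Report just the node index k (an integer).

MNA unknowns: 4 node voltages V₁..V_4 plus 1 source current (V1)
L1: Y=0.000-0.001433j on G[1,4]
I1: z[3]−=1.08, z[4]+=1.08
L2: Y=0.000-0.01459j on G[4,1]
R1: Y=0.1025+0.000j on G[0,4]
R2: Y=0.1597+0.000j on G[2,0]
C1: Y=0.000+0.02318j on G[1,0]
R3: Y=0.001272+0.000j on G[0,2]
R4: Y=0.002849+0.000j on G[4,2]
R5: Y=0.02421+0.000j on G[2,1]
R6: Y=0.04098+0.000j on G[3,1]
I2: z[4]−=0.0567, z[2]+=0.0567
I3: z[3]−=0.00232, z[2]+=0.00232
C2: Y=0.000+0.02056j on G[3,2]
R7: Y=0.0001374+0.000j on G[2,3]
R8: Y=0.004274+0.000j on G[2,4]
R9: Y=0.05236+0.000j on G[0,4]
R10: Y=0.1672+0.000j on G[4,3]
V1: row V3−V4=1.17, i_V1 at 3,4
solve → V1=0.5910-0.03055j, V2=0.3831+0.03254j, V3=0.7670-0.1223j, V4=-0.4030-0.1223j
aux → i_V1=-1.288-0.004109j

3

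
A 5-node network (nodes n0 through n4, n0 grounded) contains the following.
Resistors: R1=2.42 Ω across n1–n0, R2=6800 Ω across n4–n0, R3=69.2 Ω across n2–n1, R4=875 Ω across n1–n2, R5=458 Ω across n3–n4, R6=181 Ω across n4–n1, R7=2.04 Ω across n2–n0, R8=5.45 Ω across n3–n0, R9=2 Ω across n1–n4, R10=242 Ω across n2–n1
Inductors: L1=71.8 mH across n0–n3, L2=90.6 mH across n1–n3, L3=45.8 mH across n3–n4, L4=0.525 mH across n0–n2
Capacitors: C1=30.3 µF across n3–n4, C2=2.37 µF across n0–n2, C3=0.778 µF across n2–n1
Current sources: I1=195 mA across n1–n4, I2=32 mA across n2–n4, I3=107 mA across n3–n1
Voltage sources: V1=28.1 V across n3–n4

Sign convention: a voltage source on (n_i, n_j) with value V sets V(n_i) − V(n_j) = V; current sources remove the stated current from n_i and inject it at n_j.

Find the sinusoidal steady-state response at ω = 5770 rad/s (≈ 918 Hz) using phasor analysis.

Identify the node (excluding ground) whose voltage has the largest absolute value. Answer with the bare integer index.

3

MNA unknowns: 4 node voltages V₁..V_4 plus 1 source current (V1)
R1: Y=0.4132+0.000j on G[1,0]
R2: Y=0.0001471+0.000j on G[4,0]
R3: Y=0.01445+0.000j on G[2,1]
L1: Y=0.000-0.002414j on G[0,3]
R4: Y=0.001143+0.000j on G[1,2]
R5: Y=0.002183+0.000j on G[3,4]
R6: Y=0.005525+0.000j on G[4,1]
L2: Y=0.000-0.001913j on G[1,3]
C1: Y=0.000+0.1748j on G[3,4]
I1: z[1]−=0.195, z[4]+=0.195
R7: Y=0.4902+0.000j on G[2,0]
I2: z[2]−=0.032, z[4]+=0.032
L3: Y=0.000-0.003784j on G[3,4]
C2: Y=0.000+0.01367j on G[0,2]
R8: Y=0.1835+0.000j on G[3,0]
R9: Y=0.5000+0.000j on G[1,4]
I3: z[3]−=0.107, z[1]+=0.107
R10: Y=0.004132+0.000j on G[2,1]
C3: Y=0.000+0.004489j on G[2,1]
L4: Y=0.000-0.3301j on G[0,2]
V1: row V3−V4=28.1, i_V1 at 3,4
solve → V1=-6.668+0.07403j, V2=-0.2090-0.1837j, V3=15.90+0.1726j, V4=-12.20+0.1726j
aux → i_V1=-3.086-4.757j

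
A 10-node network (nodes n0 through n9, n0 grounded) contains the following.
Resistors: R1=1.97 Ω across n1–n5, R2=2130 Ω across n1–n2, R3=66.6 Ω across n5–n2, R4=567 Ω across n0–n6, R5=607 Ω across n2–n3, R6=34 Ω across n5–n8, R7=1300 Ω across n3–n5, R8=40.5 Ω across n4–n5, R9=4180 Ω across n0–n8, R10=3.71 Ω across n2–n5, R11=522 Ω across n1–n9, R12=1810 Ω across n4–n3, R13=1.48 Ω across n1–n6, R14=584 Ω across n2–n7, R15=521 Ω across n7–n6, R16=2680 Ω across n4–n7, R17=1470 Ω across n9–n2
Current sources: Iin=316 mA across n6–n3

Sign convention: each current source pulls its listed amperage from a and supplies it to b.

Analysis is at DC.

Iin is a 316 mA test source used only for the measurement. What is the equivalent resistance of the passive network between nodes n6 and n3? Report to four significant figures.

R_eq = 342.6 Ω

MNA unknowns: 9 node voltages V₁..V_9
R1: Y=0.5076 on G[1,5]
R2: Y=0.0004695 on G[1,2]
R3: Y=0.01502 on G[5,2]
R4: Y=0.001764 on G[0,6]
R5: Y=0.001647 on G[2,3]
R6: Y=0.02941 on G[5,8]
R7: Y=0.0007692 on G[3,5]
R8: Y=0.02469 on G[4,5]
R9: Y=0.0002392 on G[0,8]
R10: Y=0.2695 on G[2,5]
R11: Y=0.001916 on G[1,9]
R12: Y=0.0005525 on G[4,3]
R13: Y=0.6757 on G[1,6]
R14: Y=0.001712 on G[2,7]
R15: Y=0.001919 on G[7,6]
R16: Y=0.0003731 on G[4,7]
R17: Y=0.0006803 on G[9,2]
Iin: z[6]−=0.316, z[3]+=0.316
solve → V1=0.3363, V2=1.561, V3=108.1, V4=3.263, V5=0.9521, V6=-0.1281, V7=0.9101, V8=0.9444, V9=0.6572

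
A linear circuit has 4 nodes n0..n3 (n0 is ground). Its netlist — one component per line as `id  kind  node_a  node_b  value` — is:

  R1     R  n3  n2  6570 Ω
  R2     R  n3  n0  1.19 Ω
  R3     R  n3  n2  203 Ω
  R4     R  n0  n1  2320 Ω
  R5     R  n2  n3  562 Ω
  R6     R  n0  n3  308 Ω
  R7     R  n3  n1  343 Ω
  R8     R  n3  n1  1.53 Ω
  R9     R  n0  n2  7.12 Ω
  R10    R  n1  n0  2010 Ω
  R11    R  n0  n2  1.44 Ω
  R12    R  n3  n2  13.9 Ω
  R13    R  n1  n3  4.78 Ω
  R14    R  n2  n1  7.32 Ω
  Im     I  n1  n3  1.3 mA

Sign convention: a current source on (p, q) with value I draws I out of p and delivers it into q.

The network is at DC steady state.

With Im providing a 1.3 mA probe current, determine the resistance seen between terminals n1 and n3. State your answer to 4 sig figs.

Element admittances at DC:
  Y(R1) = 0.0001522 S between n3,n2
  Y(R2) = 0.8403 S between n3,n0
  Y(R3) = 0.004926 S between n3,n2
  Y(R4) = 0.0004310 S between n0,n1
  Y(R5) = 0.001779 S between n2,n3
  Y(R6) = 0.003247 S between n0,n3
  Y(R7) = 0.002915 S between n3,n1
  Y(R8) = 0.6536 S between n3,n1
  Y(R9) = 0.1404 S between n0,n2
  Y(R10) = 0.0004975 S between n1,n0
  Y(R11) = 0.6944 S between n0,n2
  Y(R12) = 0.07194 S between n3,n2
  Y(R13) = 0.2092 S between n1,n3
  Y(R14) = 0.1366 S between n2,n1
  Im: injects 0.0013 A into n3 (from n1)
Assemble and solve the 3×3 MNA system:
  V(n1)=-0.001191  V(n2)=-0.0001441  V(n3)=0.0001440

R_eq = 1.027 Ω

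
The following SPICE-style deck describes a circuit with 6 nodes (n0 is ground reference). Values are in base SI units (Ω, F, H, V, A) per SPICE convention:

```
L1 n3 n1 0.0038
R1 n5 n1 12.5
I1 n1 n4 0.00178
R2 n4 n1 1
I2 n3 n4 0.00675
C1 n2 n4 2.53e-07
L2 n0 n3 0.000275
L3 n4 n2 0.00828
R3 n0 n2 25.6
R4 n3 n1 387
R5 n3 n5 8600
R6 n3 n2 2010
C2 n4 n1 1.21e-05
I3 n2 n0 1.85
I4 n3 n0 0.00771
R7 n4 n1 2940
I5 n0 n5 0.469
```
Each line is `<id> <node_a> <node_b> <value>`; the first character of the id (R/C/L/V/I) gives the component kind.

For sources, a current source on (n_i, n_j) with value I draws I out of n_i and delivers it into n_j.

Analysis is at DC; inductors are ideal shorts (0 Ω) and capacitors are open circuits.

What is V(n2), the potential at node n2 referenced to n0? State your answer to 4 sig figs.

-1.771 V

Apply KCL at each of the 5 non-ground nodes and solve the resulting linear system.
Node n1: branches {L1, R1, I1, R2, R4, C2, R7} → V_1 = 0.000
Node n2: branches {C1, L3, R3, R6, I3} → V_2 = -1.771
Node n3: branches {L1, I2, L2, R4, R5, R6, I4} → V_3 = 0.000
Node n4: branches {I1, R2, I2, C1, L3, C2, R7} → V_4 = -1.771
Node n5: branches {R1, R5, I5} → V_5 = 5.854
Source currents: i(L1)=1.305, i(L2)=1.320, i(L3)=1.780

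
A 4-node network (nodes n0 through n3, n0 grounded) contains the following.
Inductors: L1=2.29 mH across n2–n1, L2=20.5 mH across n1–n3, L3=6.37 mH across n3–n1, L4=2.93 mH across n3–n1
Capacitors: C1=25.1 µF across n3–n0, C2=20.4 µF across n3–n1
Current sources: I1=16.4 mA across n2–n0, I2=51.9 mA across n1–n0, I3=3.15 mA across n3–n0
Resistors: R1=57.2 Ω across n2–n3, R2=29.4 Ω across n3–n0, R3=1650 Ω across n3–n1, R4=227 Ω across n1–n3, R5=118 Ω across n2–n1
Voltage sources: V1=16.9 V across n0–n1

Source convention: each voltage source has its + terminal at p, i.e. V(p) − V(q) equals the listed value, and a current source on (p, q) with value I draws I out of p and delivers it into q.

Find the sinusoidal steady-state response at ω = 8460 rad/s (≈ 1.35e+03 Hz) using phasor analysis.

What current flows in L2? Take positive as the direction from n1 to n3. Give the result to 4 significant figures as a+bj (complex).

Apply KCL at each of the 3 non-ground nodes and solve the resulting linear system.
Node n1: branches {L1, I2, R3, L2, L3, R4, C2, L4, R5, V1} → V_1 = -16.90+0.000j
Node n2: branches {L1, I1, R1, R5} → V_2 = -15.52+2.830j
Node n3: branches {C1, R1, R2, R3, L2, L3, R4, C2, L4, I3} → V_3 = -5.565+0.1398j
Source currents: i(V1)=-0.1475-1.177j

-0.0008063+0.06536j A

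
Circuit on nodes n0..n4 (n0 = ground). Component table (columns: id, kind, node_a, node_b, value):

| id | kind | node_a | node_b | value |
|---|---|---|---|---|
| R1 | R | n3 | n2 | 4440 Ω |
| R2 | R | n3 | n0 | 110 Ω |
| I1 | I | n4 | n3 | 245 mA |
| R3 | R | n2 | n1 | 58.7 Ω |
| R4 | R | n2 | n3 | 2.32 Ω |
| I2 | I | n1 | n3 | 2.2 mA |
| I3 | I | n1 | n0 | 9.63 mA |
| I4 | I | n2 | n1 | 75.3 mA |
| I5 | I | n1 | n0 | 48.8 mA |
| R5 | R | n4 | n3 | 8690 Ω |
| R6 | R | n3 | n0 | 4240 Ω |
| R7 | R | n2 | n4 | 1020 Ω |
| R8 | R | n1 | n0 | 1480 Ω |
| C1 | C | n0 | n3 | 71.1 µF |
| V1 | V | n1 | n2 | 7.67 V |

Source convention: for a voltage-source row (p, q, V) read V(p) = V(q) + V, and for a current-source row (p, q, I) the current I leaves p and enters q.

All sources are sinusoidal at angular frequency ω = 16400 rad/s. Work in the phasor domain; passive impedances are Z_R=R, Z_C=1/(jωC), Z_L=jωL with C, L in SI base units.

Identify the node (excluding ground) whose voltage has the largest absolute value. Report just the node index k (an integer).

4

Apply KCL at each of the 4 non-ground nodes and solve the resulting linear system.
Node n1: branches {R3, I2, I3, I4, I5, R8, V1} → V_1 = 7.010+0.05408j
Node n2: branches {R1, R3, R4, I4, R7, V1} → V_2 = -0.6603+0.05408j
Node n3: branches {R1, R2, I1, R4, I2, R5, R6, C1} → V_3 = -0.0004646+0.05417j
Node n4: branches {I1, R5, R7} → V_4 = -224.2+0.05409j
Source currents: i(V1)=-0.1207-3.654e-05j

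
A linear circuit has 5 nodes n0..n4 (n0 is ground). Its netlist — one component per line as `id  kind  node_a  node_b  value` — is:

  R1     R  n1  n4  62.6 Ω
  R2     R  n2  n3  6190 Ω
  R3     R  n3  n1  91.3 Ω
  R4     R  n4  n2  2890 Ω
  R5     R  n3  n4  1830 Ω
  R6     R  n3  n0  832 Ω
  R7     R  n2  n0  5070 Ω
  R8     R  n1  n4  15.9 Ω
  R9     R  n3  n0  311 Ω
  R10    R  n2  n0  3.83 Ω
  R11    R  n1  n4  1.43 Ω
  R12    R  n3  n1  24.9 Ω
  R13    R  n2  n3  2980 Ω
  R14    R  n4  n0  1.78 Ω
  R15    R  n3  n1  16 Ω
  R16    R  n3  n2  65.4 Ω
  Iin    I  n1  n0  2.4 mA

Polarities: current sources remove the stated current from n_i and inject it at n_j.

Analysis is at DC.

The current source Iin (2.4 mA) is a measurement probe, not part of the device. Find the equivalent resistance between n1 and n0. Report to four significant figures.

R_eq = 2.916 Ω

MNA unknowns: 4 node voltages V₁..V_4
R1: Y=0.01597 on G[1,4]
R2: Y=0.0001616 on G[2,3]
R3: Y=0.01095 on G[3,1]
R4: Y=0.0003460 on G[4,2]
R5: Y=0.0005464 on G[3,4]
R6: Y=0.001202 on G[3,0]
R7: Y=0.0001972 on G[2,0]
R8: Y=0.06289 on G[1,4]
R9: Y=0.003215 on G[3,0]
R10: Y=0.2611 on G[2,0]
R11: Y=0.6993 on G[1,4]
R12: Y=0.04016 on G[3,1]
R13: Y=0.0003356 on G[2,3]
R14: Y=0.5618 on G[4,0]
R15: Y=0.06250 on G[3,1]
R16: Y=0.01529 on G[3,2]
Iin: z[1]−=0.0024, z[0]+=0.0024
solve → V1=-0.006999, V2=-0.0003451, V3=-0.005975, V4=-0.004065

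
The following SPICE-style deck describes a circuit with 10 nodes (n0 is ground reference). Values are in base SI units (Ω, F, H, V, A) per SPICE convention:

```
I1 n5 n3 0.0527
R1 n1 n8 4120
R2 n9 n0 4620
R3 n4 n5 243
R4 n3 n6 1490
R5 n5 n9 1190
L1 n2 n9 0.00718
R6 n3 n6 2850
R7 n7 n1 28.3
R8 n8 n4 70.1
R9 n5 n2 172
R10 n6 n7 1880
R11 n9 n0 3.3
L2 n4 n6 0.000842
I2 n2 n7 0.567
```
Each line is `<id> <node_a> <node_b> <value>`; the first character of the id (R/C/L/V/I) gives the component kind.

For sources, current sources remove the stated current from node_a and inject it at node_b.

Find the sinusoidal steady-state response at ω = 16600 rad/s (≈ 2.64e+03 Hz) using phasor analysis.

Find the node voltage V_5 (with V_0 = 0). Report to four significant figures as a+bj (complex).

84.56-7.400j V

Apply KCL at each of the 9 non-ground nodes and solve the resulting linear system.
Node n1: branches {R1, R7} → V_1 = 967.6-3.127j
Node n2: branches {L1, R9, I2} → V_2 = -0.7412-8.469j
Node n3: branches {I1, R4, R6} → V_3 = 286.7-1.181j
Node n4: branches {R3, R8, L2} → V_4 = 235.1-7.400j
Node n5: branches {I1, R3, R5, R9} → V_5 = 84.56-7.400j
Node n6: branches {R4, R6, R10, L2} → V_6 = 235.2-1.181j
Node n7: branches {R7, R10, I2} → V_7 = 972.5-3.098j
Node n8: branches {R1, R8} → V_8 = 247.4-7.328j
Node n9: branches {R2, R5, L1, R11} → V_9 = 0.000+0.000j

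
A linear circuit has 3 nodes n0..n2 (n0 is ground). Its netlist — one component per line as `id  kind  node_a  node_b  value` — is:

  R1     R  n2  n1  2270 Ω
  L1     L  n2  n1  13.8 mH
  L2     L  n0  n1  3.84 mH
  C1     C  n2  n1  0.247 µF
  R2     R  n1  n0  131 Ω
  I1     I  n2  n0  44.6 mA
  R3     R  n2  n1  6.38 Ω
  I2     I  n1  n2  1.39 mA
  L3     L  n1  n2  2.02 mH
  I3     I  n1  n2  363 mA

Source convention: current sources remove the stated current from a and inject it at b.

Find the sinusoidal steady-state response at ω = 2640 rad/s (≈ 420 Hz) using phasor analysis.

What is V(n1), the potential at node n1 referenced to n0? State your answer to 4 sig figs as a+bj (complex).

-0.03478-0.4494j V

Apply KCL at each of the 2 non-ground nodes and solve the resulting linear system.
Node n1: branches {R1, L1, L2, C1, R2, R3, I2, L3, I3} → V_1 = -0.03478-0.4494j
Node n2: branches {R1, L1, C1, I1, R3, I2, L3, I3} → V_2 = 0.6768+0.5208j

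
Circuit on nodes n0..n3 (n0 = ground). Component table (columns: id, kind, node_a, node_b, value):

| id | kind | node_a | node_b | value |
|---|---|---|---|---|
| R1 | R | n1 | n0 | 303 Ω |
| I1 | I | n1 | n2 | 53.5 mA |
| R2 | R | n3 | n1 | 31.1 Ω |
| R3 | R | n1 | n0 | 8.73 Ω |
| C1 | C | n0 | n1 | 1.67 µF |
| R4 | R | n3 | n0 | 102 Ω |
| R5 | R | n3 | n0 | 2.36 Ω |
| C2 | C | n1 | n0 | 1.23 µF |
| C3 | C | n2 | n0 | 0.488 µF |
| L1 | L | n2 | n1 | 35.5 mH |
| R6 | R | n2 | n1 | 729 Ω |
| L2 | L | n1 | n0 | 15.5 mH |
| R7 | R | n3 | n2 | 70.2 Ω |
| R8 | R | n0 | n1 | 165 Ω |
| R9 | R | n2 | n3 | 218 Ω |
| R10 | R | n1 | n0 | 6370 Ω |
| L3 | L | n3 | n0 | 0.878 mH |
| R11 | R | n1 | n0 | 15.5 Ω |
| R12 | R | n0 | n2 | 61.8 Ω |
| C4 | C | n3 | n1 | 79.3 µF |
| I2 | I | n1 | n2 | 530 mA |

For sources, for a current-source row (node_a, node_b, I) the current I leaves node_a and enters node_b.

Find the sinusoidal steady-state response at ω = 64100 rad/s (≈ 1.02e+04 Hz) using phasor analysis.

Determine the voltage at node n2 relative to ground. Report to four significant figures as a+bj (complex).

9.099-7.767j V

Apply KCL at each of the 3 non-ground nodes and solve the resulting linear system.
Node n1: branches {R1, I1, R2, R3, C1, C2, L1, R6, L2, R8, R10, R11, C4, I2} → V_1 = -0.6179-0.02666j
Node n2: branches {I1, C3, L1, R6, R7, R9, R12, I2} → V_2 = 9.099-7.767j
Node n3: branches {R2, R4, R5, R7, R9, L3, C4} → V_3 = -0.6378-0.1177j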